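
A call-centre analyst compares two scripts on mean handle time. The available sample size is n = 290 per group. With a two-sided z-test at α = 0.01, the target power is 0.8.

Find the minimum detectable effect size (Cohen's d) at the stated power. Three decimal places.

d ≈ 0.284

Need Φ(δ − 2.576) = 0.8, so δ = 2.576 + 0.842 = 3.417.
(Lower-tail contribution to power is negligible for δ > 0.)
δ = d·√(n/2) ⇒ d = δ/√(n/2) = 3.417/√(290/2) = 0.2838.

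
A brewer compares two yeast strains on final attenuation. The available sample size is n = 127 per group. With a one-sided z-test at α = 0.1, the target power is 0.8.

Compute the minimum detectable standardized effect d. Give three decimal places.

d ≈ 0.266

Required noncentrality: δ = z_{0.1} + z_{0.20} = 1.282 + 0.842 = 2.123.
δ = d·√(n/2) ⇒ d = δ/√(n/2) = 2.123/√(127/2) = 0.2664.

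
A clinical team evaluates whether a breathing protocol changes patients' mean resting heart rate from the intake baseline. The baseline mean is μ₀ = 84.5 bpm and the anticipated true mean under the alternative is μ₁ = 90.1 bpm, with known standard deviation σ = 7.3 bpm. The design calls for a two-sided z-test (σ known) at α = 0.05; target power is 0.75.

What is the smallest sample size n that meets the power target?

Standardized effect: d = |μ₁ − μ₀| / σ = |90.1 − 84.5| / 7.3 = 0.7671
For power 0.75 need Φ(δ − z_{0.025}) = 0.75, so δ = z_{0.025} + z_{0.25} = 1.960 + 0.674 = 2.634.
(The Φ(−δ − z_{α/2}) term is vanishingly small for δ > 0 and is dropped in the standard sample-size formula.)
δ = d·√n ⇒ n = (δ/d)² = (2.634 / 0.7671)² = 11.79.
Round up to the next whole unit.

n = 12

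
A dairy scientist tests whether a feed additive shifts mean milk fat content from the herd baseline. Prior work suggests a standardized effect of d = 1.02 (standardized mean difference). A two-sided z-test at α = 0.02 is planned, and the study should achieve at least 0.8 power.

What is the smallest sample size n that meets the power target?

n = 10

Set Φ(δ − 2.326) = 0.8; then δ − 2.326 = Φ⁻¹(0.8) = 0.842, giving δ = 3.168.
(For δ > 0 the lower-tail rejection region contributes negligibly to power, so the one-term inversion is standard.)
δ = d·√n ⇒ n = (δ/d)² = (3.168 / 1.02)² = 9.65.
Rounding up, n = 10.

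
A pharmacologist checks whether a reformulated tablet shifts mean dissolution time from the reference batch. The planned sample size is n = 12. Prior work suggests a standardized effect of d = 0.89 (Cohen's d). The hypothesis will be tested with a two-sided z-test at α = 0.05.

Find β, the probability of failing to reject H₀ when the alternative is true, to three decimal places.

Noncentrality parameter: λ = d·√n = 0.89 × √12 = 3.0831
Critical value for a two-sided test at α = 0.05: z_{α/2} = 1.960.
Power = Φ(λ − 1.960) + Φ(−λ − 1.960) = Φ(1.123) + Φ(-5.043) = 0.8693 + 0.0000 = 0.8693.
Type II error: β = 1 − power = 1 − 0.8693 = 0.1307.

β ≈ 0.131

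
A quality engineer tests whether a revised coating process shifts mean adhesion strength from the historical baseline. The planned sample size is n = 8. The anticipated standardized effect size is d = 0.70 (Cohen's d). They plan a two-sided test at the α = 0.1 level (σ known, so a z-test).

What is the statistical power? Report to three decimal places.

Power ≈ 0.631

Noncentrality parameter: δ = d·√n = 0.70 × √8 = 1.9799
Two-sided α = 0.1 → critical value z_{0.05} = 1.645.
Power = Φ(δ − 1.645) + Φ(−δ − 1.645) = Φ(0.335) + Φ(-3.625) = 0.6312 + 0.0001 = 0.6313.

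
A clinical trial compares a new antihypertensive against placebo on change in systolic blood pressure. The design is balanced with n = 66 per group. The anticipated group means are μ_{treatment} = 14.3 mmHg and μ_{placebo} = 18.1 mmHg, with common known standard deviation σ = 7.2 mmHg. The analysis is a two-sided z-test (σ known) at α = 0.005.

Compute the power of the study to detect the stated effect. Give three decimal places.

Power ≈ 0.589

Standardized effect: d = |μ_{treatment} − μ_{placebo}| / σ = |14.3 − 18.1| / 7.2 = 0.5278
Noncentrality parameter: δ = d·√(n/2) = 0.5278 × √(66/2) = 3.0319
Two-sided α = 0.005 → critical value z_{0.0025} = 2.807.
Power = Φ(δ − 2.807) + Φ(−δ − 2.807) = Φ(0.225) + Φ(-5.839) = 0.5889 + 0.0000 = 0.5889.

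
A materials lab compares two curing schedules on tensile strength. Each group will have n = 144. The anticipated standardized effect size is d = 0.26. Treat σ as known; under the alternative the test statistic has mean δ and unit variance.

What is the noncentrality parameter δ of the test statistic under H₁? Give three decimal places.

δ ≈ 2.206

The noncentrality parameter scales effect size by the design's sample-size factor: δ = d·√(n/2) = 0.26 × √(144/2) = 2.2062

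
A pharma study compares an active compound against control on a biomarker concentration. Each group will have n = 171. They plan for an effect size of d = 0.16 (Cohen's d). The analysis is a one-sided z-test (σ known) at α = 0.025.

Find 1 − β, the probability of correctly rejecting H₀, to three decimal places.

Power ≈ 0.315

Noncentrality parameter: λ = d·√(n/2) = 0.16 × √(171/2) = 1.4795
Critical value for a one-sided test at α = 0.025: z_α = 1.960.
Power = P(Z > 1.960 − λ) = Φ(-0.481) = 0.3154.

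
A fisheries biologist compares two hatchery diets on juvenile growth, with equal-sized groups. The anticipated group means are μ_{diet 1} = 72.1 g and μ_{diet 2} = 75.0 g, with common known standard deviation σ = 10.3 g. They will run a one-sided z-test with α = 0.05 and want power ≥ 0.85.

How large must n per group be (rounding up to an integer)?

Standardized effect: d = |μ_{diet 1} − μ_{diet 2}| / σ = |72.1 − 75.0| / 10.3 = 0.2816
For power 0.85 need Φ(δ − z_{0.05}) = 0.85, so δ = z_{0.05} + z_{0.15} = 1.645 + 1.036 = 2.681.
δ = d·√(n/2) ⇒ n = 2(δ/d)² = 2 × (2.681 / 0.2816)² = 181.38.
Rounding up, n = 182 per group.

n = 182 per group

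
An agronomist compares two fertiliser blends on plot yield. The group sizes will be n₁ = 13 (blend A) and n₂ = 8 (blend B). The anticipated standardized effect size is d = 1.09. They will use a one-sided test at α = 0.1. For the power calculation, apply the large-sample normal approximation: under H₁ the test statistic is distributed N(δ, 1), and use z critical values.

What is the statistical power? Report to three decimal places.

Power ≈ 0.874

Noncentrality parameter: λ = d / √(1/n₁ + 1/n₂) = 1.09 / √(1/13 + 1/8) = 2.4257
One-sided α = 0.1 → critical value z_{0.1} = 1.282.
Power = P(Z > 1.282 − λ) = Φ(1.144) = 0.8737.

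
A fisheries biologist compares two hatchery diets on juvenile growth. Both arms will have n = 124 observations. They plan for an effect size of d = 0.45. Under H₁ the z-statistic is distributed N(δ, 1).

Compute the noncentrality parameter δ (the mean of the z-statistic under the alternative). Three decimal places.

δ = d·√(n/2) = 0.45 × √(124/2) = 3.5433

δ ≈ 3.543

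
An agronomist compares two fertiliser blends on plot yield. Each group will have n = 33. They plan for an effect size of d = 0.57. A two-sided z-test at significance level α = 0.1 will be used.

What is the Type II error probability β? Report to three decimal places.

Noncentrality parameter: δ = d·√(n/2) = 0.57 × √(33/2) = 2.3154
Critical value for a two-sided test at α = 0.1: z_{α/2} = 1.645.
Power = Φ(δ − 1.645) + Φ(−δ − 1.645) = Φ(0.670) + Φ(-3.960) = 0.7487 + 0.0000 = 0.7488.
Type II error: β = 1 − power = 1 − 0.7488 = 0.2512.

β ≈ 0.251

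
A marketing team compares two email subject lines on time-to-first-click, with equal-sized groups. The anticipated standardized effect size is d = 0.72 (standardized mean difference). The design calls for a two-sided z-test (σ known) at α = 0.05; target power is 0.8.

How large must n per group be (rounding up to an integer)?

Set Φ(δ − 1.960) = 0.8; then δ − 1.960 = Φ⁻¹(0.8) = 0.842, giving δ = 2.802.
(Ignoring the negligible lower-tail rejection probability gives the usual closed-form inversion.)
δ = d·√(n/2) ⇒ n = 2(δ/d)² = 2 × (2.802 / 0.72)² = 30.28.
Rounding up, n = 31 per group.

n = 31 per group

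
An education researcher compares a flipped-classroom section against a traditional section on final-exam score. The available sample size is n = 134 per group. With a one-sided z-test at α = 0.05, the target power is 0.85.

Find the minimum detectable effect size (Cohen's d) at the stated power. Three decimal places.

Need Φ(δ − 1.645) = 0.85, so δ = 1.645 + 1.036 = 2.681.
δ = d·√(n/2) ⇒ d = δ/√(n/2) = 2.681/√(134/2) = 0.3276.

d ≈ 0.328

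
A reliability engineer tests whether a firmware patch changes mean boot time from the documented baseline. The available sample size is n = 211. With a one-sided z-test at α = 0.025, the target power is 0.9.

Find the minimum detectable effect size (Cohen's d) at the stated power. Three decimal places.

Need Φ(δ − 1.960) = 0.9, so δ = 1.960 + 1.282 = 3.242.
δ = d·√n ⇒ d = δ/√n = 3.242/√211 = 0.2232.

d ≈ 0.223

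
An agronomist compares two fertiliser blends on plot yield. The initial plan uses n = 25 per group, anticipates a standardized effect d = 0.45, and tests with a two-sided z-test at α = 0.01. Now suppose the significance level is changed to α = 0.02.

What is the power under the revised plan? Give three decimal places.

δ = d·√(n/2) = 0.45 × √(25/2) = 1.5910 (unchanged). New critical value: z_{0.01} = 2.326.
Revised power = Φ(δ − 2.326) + Φ(−δ − 2.326) = Φ(-0.735) + Φ(-3.917) = 0.2311 + 0.0000 = 0.2311.

Power ≈ 0.231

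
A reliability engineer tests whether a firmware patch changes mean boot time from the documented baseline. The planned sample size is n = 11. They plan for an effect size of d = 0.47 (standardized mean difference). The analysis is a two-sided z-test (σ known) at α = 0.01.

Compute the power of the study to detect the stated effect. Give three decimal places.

Power ≈ 0.155

Noncentrality parameter: δ = d·√n = 0.47 × √11 = 1.5588
Two-sided α = 0.01 → critical value z_{0.005} = 2.576.
Power = Φ(δ − 2.576) + Φ(−δ − 2.576) = Φ(-1.017) + Φ(-4.135) = 0.1546 + 0.0000 = 0.1546.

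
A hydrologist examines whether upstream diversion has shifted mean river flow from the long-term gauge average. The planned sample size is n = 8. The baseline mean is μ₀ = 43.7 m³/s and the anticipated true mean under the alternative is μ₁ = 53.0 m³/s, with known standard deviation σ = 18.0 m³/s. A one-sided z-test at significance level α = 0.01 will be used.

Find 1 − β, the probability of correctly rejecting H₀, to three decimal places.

Standardized effect: d = |μ₁ − μ₀| / σ = |53.0 − 43.7| / 18.0 = 0.5167
Noncentrality parameter: δ = d·√n = 0.5167 × √8 = 1.4614
One-sided α = 0.01 → critical value z_{0.01} = 2.326.
Power = P(Z > 2.326 − δ) = Φ(-0.865) = 0.1935.

Power ≈ 0.194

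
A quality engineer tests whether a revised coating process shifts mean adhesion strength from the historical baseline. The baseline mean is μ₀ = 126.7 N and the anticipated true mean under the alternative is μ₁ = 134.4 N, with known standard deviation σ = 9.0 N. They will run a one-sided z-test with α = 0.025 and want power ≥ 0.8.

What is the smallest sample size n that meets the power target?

n = 11

Standardized effect: d = |μ₁ − μ₀| / σ = |134.4 − 126.7| / 9.0 = 0.8556
Set Φ(δ − 1.960) = 0.8; then δ − 1.960 = Φ⁻¹(0.8) = 0.842, giving δ = 2.802.
δ = d·√n ⇒ n = (δ/d)² = (2.802 / 0.8556)² = 10.72.
Round up to the next whole unit.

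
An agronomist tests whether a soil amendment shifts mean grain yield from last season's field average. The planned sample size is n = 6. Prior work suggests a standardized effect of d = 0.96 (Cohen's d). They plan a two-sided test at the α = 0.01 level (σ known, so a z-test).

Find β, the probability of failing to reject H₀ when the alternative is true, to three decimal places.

β ≈ 0.589

Noncentrality parameter: δ = d·√n = 0.96 × √6 = 2.3515
Critical value for a two-sided test at α = 0.01: z_{α/2} = 2.576.
Power = Φ(δ − 2.576) + Φ(−δ − 2.576) = Φ(-0.224) + Φ(-4.927) = 0.4113 + 0.0000 = 0.4113.
Type II error: β = 1 − power = 1 − 0.4113 = 0.5887.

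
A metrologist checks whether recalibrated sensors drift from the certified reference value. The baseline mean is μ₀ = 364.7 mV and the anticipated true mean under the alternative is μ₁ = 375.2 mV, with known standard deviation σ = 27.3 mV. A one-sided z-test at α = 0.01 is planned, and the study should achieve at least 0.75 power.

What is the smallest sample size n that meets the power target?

Standardized effect: d = |μ₁ − μ₀| / σ = |375.2 − 364.7| / 27.3 = 0.3846
For power 0.75 need Φ(δ − z_{0.01}) = 0.75, so δ = z_{0.01} + z_{0.25} = 2.326 + 0.674 = 3.001.
δ = d·√n ⇒ n = (δ/d)² = (3.001 / 0.3846)² = 60.87.
Rounding up, n = 61.

n = 61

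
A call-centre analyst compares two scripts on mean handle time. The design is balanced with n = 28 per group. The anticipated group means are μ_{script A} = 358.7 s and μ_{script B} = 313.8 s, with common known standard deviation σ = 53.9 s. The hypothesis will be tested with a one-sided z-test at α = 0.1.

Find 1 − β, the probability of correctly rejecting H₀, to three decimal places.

Power ≈ 0.967

Standardized effect: d = |μ_{script A} − μ_{script B}| / σ = |358.7 − 313.8| / 53.9 = 0.8330
Noncentrality parameter: δ = d·√(n/2) = 0.8330 × √(28/2) = 3.1169
Critical value for a one-sided test at α = 0.1: z_α = 1.282.
Power = Φ(δ − 1.282) = Φ(1.835) = 0.9668.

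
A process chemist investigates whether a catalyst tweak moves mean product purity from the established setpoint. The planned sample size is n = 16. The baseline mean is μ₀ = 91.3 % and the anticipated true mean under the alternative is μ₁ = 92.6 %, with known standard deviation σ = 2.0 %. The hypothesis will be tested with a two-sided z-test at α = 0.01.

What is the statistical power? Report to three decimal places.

Standardized effect: d = |μ₁ − μ₀| / σ = |92.6 − 91.3| / 2.0 = 0.6500
Noncentrality parameter: δ = d·√n = 0.6500 × √16 = 2.6000
Two-sided α = 0.01 → critical value z_{0.005} = 2.576.
Power = Φ(δ − 2.576) + Φ(−δ − 2.576) = Φ(0.024) + Φ(-5.176) = 0.5096 + 0.0000 = 0.5096.

Power ≈ 0.510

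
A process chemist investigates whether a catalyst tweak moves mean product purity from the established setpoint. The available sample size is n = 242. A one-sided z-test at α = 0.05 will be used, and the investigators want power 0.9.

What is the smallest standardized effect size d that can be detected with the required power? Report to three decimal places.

d ≈ 0.188

Need Φ(δ − 1.645) = 0.9, so δ = 1.645 + 1.282 = 2.926.
δ = d·√n ⇒ d = δ/√n = 2.926/√242 = 0.1881.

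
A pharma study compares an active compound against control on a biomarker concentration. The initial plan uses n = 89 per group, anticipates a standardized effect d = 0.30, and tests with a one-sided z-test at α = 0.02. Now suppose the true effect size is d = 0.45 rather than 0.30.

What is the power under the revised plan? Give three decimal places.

Power ≈ 0.828

With d = 0.45: δ = d·√(n/2) = 0.45 × √(89/2) = 3.0019. Critical value z_{0.02} = 2.054.
Revised power = Φ(δ − 2.054) = Φ(0.948) = 0.8285.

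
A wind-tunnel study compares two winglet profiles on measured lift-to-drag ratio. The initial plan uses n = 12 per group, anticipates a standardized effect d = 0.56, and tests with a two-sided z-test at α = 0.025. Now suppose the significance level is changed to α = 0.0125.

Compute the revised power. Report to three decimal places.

δ = d·√(n/2) = 0.56 × √(12/2) = 1.3717 (unchanged). New critical value: z_{0.0063} = 2.498.
Revised power = Φ(δ − 2.498) + Φ(−δ − 2.498) = Φ(-1.126) + Φ(-3.869) = 0.1301 + 0.0001 = 0.1301.

Power ≈ 0.130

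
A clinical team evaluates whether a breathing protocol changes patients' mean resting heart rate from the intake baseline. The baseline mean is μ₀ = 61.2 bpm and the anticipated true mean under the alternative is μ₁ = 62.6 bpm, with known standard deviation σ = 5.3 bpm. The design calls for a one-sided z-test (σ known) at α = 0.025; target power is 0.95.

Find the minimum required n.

Standardized effect: d = |μ₁ − μ₀| / σ = |62.6 − 61.2| / 5.3 = 0.2642
For power 0.95 need Φ(δ − z_{0.025}) = 0.95, so δ = z_{0.025} + z_{0.05} = 1.960 + 1.645 = 3.605.
δ = d·√n ⇒ n = (δ/d)² = (3.605 / 0.2642)² = 186.24.
Round up to the next whole unit.

n = 187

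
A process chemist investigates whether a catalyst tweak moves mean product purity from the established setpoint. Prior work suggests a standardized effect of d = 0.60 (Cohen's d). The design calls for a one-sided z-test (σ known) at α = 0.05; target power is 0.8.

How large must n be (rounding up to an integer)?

Set Φ(δ − 1.645) = 0.8; then δ − 1.645 = Φ⁻¹(0.8) = 0.842, giving δ = 2.486.
δ = d·√n ⇒ n = (δ/d)² = (2.486 / 0.60)² = 17.17.
Rounding up, n = 18.

n = 18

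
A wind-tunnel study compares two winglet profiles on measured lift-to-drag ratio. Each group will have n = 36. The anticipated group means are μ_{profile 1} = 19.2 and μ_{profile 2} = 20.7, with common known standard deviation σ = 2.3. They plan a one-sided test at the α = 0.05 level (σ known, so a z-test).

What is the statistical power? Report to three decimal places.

Power ≈ 0.869

Standardized effect: d = |μ_{profile 1} − μ_{profile 2}| / σ = |19.2 − 20.7| / 2.3 = 0.6522
Noncentrality parameter: δ = d·√(n/2) = 0.6522 × √(36/2) = 2.7669
Critical value for a one-sided test at α = 0.05: z_α = 1.645.
Power = P(Z > 1.645 − δ) = Φ(1.122) = 0.8691.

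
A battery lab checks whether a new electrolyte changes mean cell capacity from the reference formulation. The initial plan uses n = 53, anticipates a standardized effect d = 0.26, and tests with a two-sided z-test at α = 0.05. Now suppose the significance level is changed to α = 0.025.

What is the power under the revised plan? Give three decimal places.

δ = d·√n = 0.26 × √53 = 1.8928 (unchanged). New critical value: z_{0.0125} = 2.241.
Revised power = Φ(δ − 2.241) + Φ(−δ − 2.241) = Φ(-0.349) + Φ(-4.134) = 0.3637 + 0.0000 = 0.3637.

Power ≈ 0.364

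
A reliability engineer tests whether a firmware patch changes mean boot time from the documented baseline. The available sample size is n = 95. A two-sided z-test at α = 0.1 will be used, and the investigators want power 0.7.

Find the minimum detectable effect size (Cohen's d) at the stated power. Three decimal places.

d ≈ 0.223

Need Φ(δ − 1.645) = 0.7, so δ = 1.645 + 0.524 = 2.169.
(Lower-tail contribution to power is negligible for δ > 0.)
δ = d·√n ⇒ d = δ/√n = 2.169/√95 = 0.2226.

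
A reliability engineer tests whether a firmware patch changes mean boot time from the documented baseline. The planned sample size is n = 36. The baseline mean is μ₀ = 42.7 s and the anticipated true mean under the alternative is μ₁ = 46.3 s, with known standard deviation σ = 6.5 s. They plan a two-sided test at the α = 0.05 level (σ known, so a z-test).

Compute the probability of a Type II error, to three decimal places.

β ≈ 0.086

Standardized effect: d = |μ₁ − μ₀| / σ = |46.3 − 42.7| / 6.5 = 0.5538
Noncentrality parameter: δ = d·√n = 0.5538 × √36 = 3.3231
Two-sided α = 0.05 → critical value z_{0.025} = 1.960.
Power = Φ(δ − 1.960) + Φ(−δ − 1.960) = Φ(1.363) + Φ(-5.283) = 0.9136 + 0.0000 = 0.9136.
Type II error: β = 1 − power = 1 − 0.9136 = 0.0864.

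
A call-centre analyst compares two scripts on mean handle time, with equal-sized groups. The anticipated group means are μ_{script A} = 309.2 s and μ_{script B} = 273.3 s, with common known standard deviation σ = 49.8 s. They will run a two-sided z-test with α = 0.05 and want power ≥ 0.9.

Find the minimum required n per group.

n = 41 per group

Standardized effect: d = |μ_{script A} − μ_{script B}| / σ = |309.2 − 273.3| / 49.8 = 0.7209
For power 0.9 need Φ(δ − z_{0.025}) = 0.9, so δ = z_{0.025} + z_{0.10} = 1.960 + 1.282 = 3.242.
(For δ > 0 the lower-tail rejection region contributes negligibly to power, so the one-term inversion is standard.)
δ = d·√(n/2) ⇒ n = 2(δ/d)² = 2 × (3.242 / 0.7209)² = 40.44.
Rounding up, n = 41 per group.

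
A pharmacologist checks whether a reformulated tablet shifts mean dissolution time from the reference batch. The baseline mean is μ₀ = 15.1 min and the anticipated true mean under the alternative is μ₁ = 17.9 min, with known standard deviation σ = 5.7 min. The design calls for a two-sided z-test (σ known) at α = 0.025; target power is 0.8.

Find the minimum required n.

Standardized effect: d = |μ₁ − μ₀| / σ = |17.9 − 15.1| / 5.7 = 0.4912
For power 0.8 need Φ(δ − z_{0.0125}) = 0.8, so δ = z_{0.0125} + z_{0.20} = 2.241 + 0.842 = 3.083.
(Ignoring the negligible lower-tail rejection probability gives the usual closed-form inversion.)
δ = d·√n ⇒ n = (δ/d)² = (3.083 / 0.4912)² = 39.39.
Rounding up, n = 40.

n = 40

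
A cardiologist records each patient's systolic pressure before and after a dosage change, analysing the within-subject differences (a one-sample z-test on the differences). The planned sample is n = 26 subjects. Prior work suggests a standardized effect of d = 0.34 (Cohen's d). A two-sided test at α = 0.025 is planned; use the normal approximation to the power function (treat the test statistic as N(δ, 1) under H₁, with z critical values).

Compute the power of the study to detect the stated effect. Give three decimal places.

Noncentrality parameter: δ = d·√n = 0.34 × √26 = 1.7337
Two-sided α = 0.025 → critical value z_{0.0125} = 2.241.
Power = Φ(δ − 2.241) + Φ(−δ − 2.241) = Φ(-0.508) + Φ(-3.975) = 0.3058 + 0.0000 = 0.3059.

Power ≈ 0.306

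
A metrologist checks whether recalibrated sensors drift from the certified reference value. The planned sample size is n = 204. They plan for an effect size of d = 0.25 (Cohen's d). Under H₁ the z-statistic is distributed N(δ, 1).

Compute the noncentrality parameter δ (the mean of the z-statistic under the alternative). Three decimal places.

δ = d·√n = 0.25 × √204 = 3.5707

δ ≈ 3.571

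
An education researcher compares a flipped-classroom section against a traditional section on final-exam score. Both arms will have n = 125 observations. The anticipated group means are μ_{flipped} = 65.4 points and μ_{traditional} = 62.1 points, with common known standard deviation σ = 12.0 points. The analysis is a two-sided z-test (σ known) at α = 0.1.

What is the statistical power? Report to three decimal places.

Power ≈ 0.702

Standardized effect: d = |μ_{flipped} − μ_{traditional}| / σ = |65.4 − 62.1| / 12.0 = 0.2750
Noncentrality parameter: δ = d·√(n/2) = 0.2750 × √(125/2) = 2.1741
Two-sided α = 0.1 → critical value z_{0.05} = 1.645.
Power = Φ(δ − 1.645) + Φ(−δ − 1.645) = Φ(0.529) + Φ(-3.819) = 0.7017 + 0.0001 = 0.7017.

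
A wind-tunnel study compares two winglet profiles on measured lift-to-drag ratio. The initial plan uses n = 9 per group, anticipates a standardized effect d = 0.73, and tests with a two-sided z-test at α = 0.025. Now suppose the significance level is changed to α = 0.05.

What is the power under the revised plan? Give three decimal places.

δ = d·√(n/2) = 0.73 × √(9/2) = 1.5486 (unchanged). New critical value: z_{0.025} = 1.960.
Revised power = Φ(δ − 1.960) + Φ(−δ − 1.960) = Φ(-0.411) + Φ(-3.509) = 0.3404 + 0.0002 = 0.3406.

Power ≈ 0.341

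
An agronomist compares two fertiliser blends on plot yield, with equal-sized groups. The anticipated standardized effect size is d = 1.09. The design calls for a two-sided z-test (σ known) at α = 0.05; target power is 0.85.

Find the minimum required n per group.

For power 0.85 need Φ(δ − z_{0.025}) = 0.85, so δ = z_{0.025} + z_{0.15} = 1.960 + 1.036 = 2.996.
(Ignoring the negligible lower-tail rejection probability gives the usual closed-form inversion.)
δ = d·√(n/2) ⇒ n = 2(δ/d)² = 2 × (2.996 / 1.09)² = 15.11.
Rounding up, n = 16 per group.

n = 16 per group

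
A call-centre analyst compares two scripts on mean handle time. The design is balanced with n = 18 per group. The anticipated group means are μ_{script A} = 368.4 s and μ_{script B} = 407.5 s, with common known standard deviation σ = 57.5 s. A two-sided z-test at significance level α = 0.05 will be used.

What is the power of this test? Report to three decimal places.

Standardized effect: d = |μ_{script A} − μ_{script B}| / σ = |368.4 − 407.5| / 57.5 = 0.6800
Noncentrality parameter: δ = d·√(n/2) = 0.6800 × √(18/2) = 2.0400
Two-sided α = 0.05 → critical value z_{0.025} = 1.960.
Power = Φ(δ − 1.960) + Φ(−δ − 1.960) = Φ(0.080) + Φ(-4.000) = 0.5319 + 0.0000 = 0.5319.

Power ≈ 0.532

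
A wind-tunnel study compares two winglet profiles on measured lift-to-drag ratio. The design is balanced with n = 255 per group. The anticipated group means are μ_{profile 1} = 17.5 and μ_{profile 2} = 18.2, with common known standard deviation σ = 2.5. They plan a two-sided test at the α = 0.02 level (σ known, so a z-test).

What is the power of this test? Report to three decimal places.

Standardized effect: d = |μ_{profile 1} − μ_{profile 2}| / σ = |17.5 − 18.2| / 2.5 = 0.2800
Noncentrality parameter: δ = d·√(n/2) = 0.2800 × √(255/2) = 3.1616
Two-sided α = 0.02 → critical value z_{0.01} = 2.326.
Power = Φ(δ − 2.326) + Φ(−δ − 2.326) = Φ(0.835) + Φ(-5.488) = 0.7982 + 0.0000 = 0.7982.

Power ≈ 0.798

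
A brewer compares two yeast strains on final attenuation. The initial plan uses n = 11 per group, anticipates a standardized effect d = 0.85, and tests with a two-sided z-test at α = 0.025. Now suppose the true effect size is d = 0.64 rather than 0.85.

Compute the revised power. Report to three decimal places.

With d = 0.64: δ = d·√(n/2) = 0.64 × √(11/2) = 1.5009. Critical value z_{0.0125} = 2.241.
Revised power = Φ(δ − 2.241) + Φ(−δ − 2.241) = Φ(-0.740) + Φ(-3.742) = 0.2295 + 0.0001 = 0.2296.

Power ≈ 0.230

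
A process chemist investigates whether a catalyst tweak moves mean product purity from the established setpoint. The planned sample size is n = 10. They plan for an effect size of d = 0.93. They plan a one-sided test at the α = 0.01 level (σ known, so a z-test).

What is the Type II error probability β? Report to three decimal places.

β ≈ 0.269

Noncentrality parameter: δ = d·√n = 0.93 × √10 = 2.9409
Critical value for a one-sided test at α = 0.01: z_α = 2.326.
Power = Φ(δ − 2.326) = Φ(0.615) = 0.7306.
Type II error: β = 1 − power = 1 − 0.7306 = 0.2694.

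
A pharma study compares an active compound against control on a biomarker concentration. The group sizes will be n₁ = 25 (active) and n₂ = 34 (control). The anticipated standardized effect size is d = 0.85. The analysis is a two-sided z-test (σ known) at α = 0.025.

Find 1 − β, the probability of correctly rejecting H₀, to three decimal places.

Noncentrality parameter: δ = d / √(1/n₁ + 1/n₂) = 0.85 / √(1/25 + 1/34) = 3.2263
Critical value for a two-sided test at α = 0.025: z_{α/2} = 2.241.
Power = Φ(δ − 2.241) + Φ(−δ − 2.241) = Φ(0.985) + Φ(-5.468) = 0.8377 + 0.0000 = 0.8377.

Power ≈ 0.838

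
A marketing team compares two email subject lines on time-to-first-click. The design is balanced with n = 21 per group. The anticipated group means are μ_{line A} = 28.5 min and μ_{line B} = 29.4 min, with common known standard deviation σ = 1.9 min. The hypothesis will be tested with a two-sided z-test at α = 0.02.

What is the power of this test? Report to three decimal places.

Standardized effect: d = |μ_{line A} − μ_{line B}| / σ = |28.5 − 29.4| / 1.9 = 0.4737
Noncentrality parameter: δ = d·√(n/2) = 0.4737 × √(21/2) = 1.5349
Critical value for a two-sided test at α = 0.02: z_{α/2} = 2.326.
Power = Φ(δ − 2.326) + Φ(−δ − 2.326) = Φ(-0.791) + Φ(-3.861) = 0.2143 + 0.0001 = 0.2144.

Power ≈ 0.214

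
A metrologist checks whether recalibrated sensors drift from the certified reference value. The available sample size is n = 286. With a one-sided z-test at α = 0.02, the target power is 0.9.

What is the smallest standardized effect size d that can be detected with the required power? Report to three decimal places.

d ≈ 0.197

Need Φ(δ − 2.054) = 0.9, so δ = 2.054 + 1.282 = 3.335.
δ = d·√n ⇒ d = δ/√n = 3.335/√286 = 0.1972.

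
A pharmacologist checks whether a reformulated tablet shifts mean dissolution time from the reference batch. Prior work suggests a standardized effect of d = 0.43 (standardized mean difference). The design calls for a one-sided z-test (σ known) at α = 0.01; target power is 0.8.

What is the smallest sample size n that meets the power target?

Set Φ(δ − 2.326) = 0.8; then δ − 2.326 = Φ⁻¹(0.8) = 0.842, giving δ = 3.168.
δ = d·√n ⇒ n = (δ/d)² = (3.168 / 0.43)² = 54.28.
Rounding up, n = 55.

n = 55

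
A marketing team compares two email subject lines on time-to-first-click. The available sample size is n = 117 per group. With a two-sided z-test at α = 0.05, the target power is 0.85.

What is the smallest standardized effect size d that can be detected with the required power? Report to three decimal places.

Required noncentrality: δ = z_{0.025} + z_{0.15} = 1.960 + 1.036 = 2.996.
(Lower-tail contribution to power is negligible for δ > 0.)
δ = d·√(n/2) ⇒ d = δ/√(n/2) = 2.996/√(117/2) = 0.3918.

d ≈ 0.392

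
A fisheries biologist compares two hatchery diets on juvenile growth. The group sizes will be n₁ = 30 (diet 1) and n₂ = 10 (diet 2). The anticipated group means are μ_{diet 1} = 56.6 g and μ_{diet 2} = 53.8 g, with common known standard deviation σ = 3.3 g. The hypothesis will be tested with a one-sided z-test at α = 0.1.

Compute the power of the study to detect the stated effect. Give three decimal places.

Standardized effect: d = |μ_{diet 1} − μ_{diet 2}| / σ = |56.6 − 53.8| / 3.3 = 0.8485
Noncentrality parameter: δ = d / √(1/n₁ + 1/n₂) = 0.8485 / √(1/30 + 1/10) = 2.3237
One-sided α = 0.1 → critical value z_{0.1} = 1.282.
Power = Φ(δ − 1.282) = Φ(1.042) = 0.8513.

Power ≈ 0.851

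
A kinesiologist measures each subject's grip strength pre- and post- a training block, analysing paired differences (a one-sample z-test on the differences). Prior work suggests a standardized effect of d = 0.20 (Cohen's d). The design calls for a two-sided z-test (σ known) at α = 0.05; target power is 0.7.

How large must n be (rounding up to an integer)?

Set Φ(δ − 1.960) = 0.7; then δ − 1.960 = Φ⁻¹(0.7) = 0.524, giving δ = 2.484.
(The Φ(−δ − z_{α/2}) term is vanishingly small for δ > 0 and is dropped in the standard sample-size formula.)
δ = d·√n ⇒ n = (δ/d)² = (2.484 / 0.20)² = 154.30.
Round up to the next whole unit.

n = 155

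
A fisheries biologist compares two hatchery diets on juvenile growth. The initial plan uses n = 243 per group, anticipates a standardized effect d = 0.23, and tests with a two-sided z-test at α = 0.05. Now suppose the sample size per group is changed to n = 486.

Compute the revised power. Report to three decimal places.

Power ≈ 0.948

With n = 486 per group: δ = d·√(n/2) = 0.23 × √(486/2) = 3.5853. Critical value z_{0.025} = 1.960.
Revised power = Φ(δ − 1.960) + Φ(−δ − 1.960) = Φ(1.625) + Φ(-5.545) = 0.9480 + 0.0000 = 0.9480.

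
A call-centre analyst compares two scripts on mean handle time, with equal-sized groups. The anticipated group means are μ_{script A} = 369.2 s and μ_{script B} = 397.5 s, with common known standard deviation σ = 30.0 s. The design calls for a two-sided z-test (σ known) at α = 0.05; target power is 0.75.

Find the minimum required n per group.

n = 16 per group

Standardized effect: d = |μ_{script A} − μ_{script B}| / σ = |369.2 − 397.5| / 30.0 = 0.9433
Set Φ(δ − 1.960) = 0.75; then δ − 1.960 = Φ⁻¹(0.75) = 0.674, giving δ = 2.634.
(The Φ(−δ − z_{α/2}) term is vanishingly small for δ > 0 and is dropped in the standard sample-size formula.)
δ = d·√(n/2) ⇒ n = 2(δ/d)² = 2 × (2.634 / 0.9433)² = 15.60.
Rounding up, n = 16 per group.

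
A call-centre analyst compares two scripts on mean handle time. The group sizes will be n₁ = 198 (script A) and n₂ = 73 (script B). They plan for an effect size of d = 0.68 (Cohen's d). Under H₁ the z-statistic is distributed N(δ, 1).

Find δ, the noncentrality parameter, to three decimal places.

δ ≈ 4.966

The noncentrality parameter scales effect size by the design's sample-size factor: δ = d / √(1/n₁ + 1/n₂) = 0.68 / √(1/198 + 1/73) = 4.9661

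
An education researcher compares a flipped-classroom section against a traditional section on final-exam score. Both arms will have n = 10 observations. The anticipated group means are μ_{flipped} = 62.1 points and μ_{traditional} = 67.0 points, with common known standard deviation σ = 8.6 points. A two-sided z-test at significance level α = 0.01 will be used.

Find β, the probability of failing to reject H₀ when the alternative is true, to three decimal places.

β ≈ 0.903

Standardized effect: d = |μ_{flipped} − μ_{traditional}| / σ = |62.1 − 67.0| / 8.6 = 0.5698
Noncentrality parameter: δ = d·√(n/2) = 0.5698 × √(10/2) = 1.2740
Critical value for a two-sided test at α = 0.01: z_{α/2} = 2.576.
Power = Φ(δ − 2.576) + Φ(−δ − 2.576) = Φ(-1.302) + Φ(-3.850) = 0.0965 + 0.0001 = 0.0966.
Type II error: β = 1 − power = 1 − 0.0966 = 0.9034.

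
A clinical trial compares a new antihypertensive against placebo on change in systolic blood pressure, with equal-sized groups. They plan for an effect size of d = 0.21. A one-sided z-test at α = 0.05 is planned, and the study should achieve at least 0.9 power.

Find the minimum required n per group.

n = 389 per group

For power 0.9 need Φ(δ − z_{0.05}) = 0.9, so δ = z_{0.05} + z_{0.10} = 1.645 + 1.282 = 2.926.
δ = d·√(n/2) ⇒ n = 2(δ/d)² = 2 × (2.926 / 0.21)² = 388.38.
Round up to the next whole unit.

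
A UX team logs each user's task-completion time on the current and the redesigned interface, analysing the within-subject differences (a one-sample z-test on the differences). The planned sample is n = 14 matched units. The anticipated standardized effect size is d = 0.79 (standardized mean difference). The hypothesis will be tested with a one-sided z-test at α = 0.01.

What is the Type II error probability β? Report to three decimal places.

Noncentrality parameter: δ = d·√n = 0.79 × √14 = 2.9559
Critical value for a one-sided test at α = 0.01: z_α = 2.326.
Power = Φ(δ − 2.326) = Φ(0.630) = 0.7355.
Type II error: β = 1 − power = 1 − 0.7355 = 0.2645.

β ≈ 0.264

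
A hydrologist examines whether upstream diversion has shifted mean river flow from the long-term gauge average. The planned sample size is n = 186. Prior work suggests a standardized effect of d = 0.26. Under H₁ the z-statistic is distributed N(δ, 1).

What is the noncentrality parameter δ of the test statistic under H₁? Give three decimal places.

The noncentrality parameter scales effect size by the design's sample-size factor: δ = d·√n = 0.26 × √186 = 3.5459

δ ≈ 3.546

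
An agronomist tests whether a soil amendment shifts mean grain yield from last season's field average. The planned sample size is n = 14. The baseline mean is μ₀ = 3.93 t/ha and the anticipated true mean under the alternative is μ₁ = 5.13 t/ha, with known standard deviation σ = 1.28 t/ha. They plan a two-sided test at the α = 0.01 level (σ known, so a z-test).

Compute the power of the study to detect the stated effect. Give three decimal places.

Power ≈ 0.824

Standardized effect: d = |μ₁ − μ₀| / σ = |5.13 − 3.93| / 1.28 = 0.9375
Noncentrality parameter: δ = d·√n = 0.9375 × √14 = 3.5078
Critical value for a two-sided test at α = 0.01: z_{α/2} = 2.576.
Power = Φ(δ − 2.576) + Φ(−δ − 2.576) = Φ(0.932) + Φ(-6.084) = 0.8243 + 0.0000 = 0.8243.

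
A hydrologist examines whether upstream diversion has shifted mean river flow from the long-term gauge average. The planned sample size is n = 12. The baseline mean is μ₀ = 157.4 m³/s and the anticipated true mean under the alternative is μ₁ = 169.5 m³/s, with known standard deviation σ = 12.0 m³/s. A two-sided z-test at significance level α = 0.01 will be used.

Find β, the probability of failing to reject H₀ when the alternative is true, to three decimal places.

β ≈ 0.180

Standardized effect: d = |μ₁ − μ₀| / σ = |169.5 − 157.4| / 12.0 = 1.0083
Noncentrality parameter: λ = d·√n = 1.0083 × √12 = 3.4930
Critical value for a two-sided test at α = 0.01: z_{α/2} = 2.576.
Power = Φ(λ − 2.576) + Φ(−λ − 2.576) = Φ(0.917) + Φ(-6.069) = 0.8205 + 0.0000 = 0.8205.
Type II error: β = 1 − power = 1 − 0.8205 = 0.1795.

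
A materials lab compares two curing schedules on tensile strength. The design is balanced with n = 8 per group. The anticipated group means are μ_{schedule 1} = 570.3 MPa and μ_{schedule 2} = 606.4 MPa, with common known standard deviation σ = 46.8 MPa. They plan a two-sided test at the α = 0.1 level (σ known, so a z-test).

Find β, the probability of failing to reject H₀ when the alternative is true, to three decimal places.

β ≈ 0.540

Standardized effect: d = |μ_{schedule 1} − μ_{schedule 2}| / σ = |570.3 − 606.4| / 46.8 = 0.7714
Noncentrality parameter: δ = d·√(n/2) = 0.7714 × √(8/2) = 1.5427
Two-sided α = 0.1 → critical value z_{0.05} = 1.645.
Power = Φ(δ − 1.645) + Φ(−δ − 1.645) = Φ(-0.102) + Φ(-3.188) = 0.4593 + 0.0007 = 0.4600.
Type II error: β = 1 − power = 1 − 0.4600 = 0.5400.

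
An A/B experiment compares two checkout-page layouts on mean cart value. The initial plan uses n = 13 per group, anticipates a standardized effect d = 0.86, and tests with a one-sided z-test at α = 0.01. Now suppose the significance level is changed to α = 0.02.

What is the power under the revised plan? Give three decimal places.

δ = d·√(n/2) = 0.86 × √(13/2) = 2.1926 (unchanged). New critical value: z_{0.02} = 2.054.
Revised power = Φ(δ − 2.054) = Φ(0.139) = 0.5552.

Power ≈ 0.555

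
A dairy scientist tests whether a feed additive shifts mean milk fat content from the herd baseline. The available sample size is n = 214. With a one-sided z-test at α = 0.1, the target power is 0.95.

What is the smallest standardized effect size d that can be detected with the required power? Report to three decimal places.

d ≈ 0.200

Need Φ(δ − 1.282) = 0.95, so δ = 1.282 + 1.645 = 2.926.
δ = d·√n ⇒ d = δ/√n = 2.926/√214 = 0.2000.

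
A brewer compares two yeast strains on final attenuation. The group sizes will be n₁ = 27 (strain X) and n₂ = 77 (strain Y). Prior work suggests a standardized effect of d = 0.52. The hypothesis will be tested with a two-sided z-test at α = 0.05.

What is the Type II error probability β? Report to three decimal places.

Noncentrality parameter: δ = d / √(1/n₁ + 1/n₂) = 0.52 / √(1/27 + 1/77) = 2.3250
Two-sided α = 0.05 → critical value z_{0.025} = 1.960.
Power = Φ(δ − 1.960) + Φ(−δ − 1.960) = Φ(0.365) + Φ(-4.285) = 0.6424 + 0.0000 = 0.6424.
Type II error: β = 1 − power = 1 − 0.6424 = 0.3576.

β ≈ 0.358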